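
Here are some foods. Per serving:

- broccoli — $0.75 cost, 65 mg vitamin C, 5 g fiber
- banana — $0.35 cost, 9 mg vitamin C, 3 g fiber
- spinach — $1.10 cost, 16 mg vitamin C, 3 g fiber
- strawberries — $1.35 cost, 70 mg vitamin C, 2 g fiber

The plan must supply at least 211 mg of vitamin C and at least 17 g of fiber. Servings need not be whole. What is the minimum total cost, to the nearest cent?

$2.52

At the optimum either one food covers both requirements or two foods hit both targets exactly; no other combination can be cheaper.
broccoli only: max(211/65, 17/5) = 3.4 servings → $2.55.
banana only: max(211/9, 17/3) = 23.44 servings → $8.21.
spinach only: max(211/16, 17/3) = 13.19 servings → $14.51.
strawberries only: max(211/70, 17/2) = 8.5 servings → $11.47.
broccoli + banana with both tight: 3.2 servings and 0.3333 servings → $2.52.
broccoli + spinach with both tight: 3.139 servings and 0.4348 servings → $2.83.
broccoli + strawberries: intersection lies outside the first quadrant.
banana + spinach with both targets exact would need a negative amount; discard.
banana + strawberries with both tight: 4 servings and 2.5 servings → $4.78.
spinach + strawberries with both tight: 4.315 servings and 2.028 servings → $7.48.
Cheapest feasible corner: $2.52.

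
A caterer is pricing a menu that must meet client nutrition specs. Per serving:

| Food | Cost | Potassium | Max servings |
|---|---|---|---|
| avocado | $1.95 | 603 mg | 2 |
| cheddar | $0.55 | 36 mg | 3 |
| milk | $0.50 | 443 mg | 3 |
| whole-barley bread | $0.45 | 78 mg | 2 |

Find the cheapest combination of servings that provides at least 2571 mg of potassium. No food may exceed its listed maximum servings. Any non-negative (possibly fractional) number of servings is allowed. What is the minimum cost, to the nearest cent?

Cost per mg of potassium: milk $0.0011, avocado $0.0032, whole-barley bread $0.0058, cheddar $0.0153.
Take 3 servings of milk: +1329.0 mg potassium for $1.50 (total $1.50, still need 1242.0 mg).
Take 2 servings of avocado: +1206.0 mg potassium for $3.90 (total $5.40, still need 36.0 mg).
Take 0.4615 servings of whole-barley bread: +36.0 mg potassium for $0.21 (total $5.61, still need 0.0 mg).
Filling from the cheapest source first is optimal under one linear minimum: $5.61.

$5.61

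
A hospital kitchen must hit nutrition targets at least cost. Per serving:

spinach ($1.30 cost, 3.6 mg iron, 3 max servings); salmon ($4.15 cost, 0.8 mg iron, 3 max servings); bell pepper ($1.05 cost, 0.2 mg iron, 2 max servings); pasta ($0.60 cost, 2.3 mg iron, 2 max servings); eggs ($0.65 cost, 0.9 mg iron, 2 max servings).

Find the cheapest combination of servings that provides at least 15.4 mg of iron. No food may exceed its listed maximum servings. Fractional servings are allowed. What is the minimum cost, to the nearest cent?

Cost per mg of iron: pasta $0.2609, spinach $0.3611, eggs $0.7222, salmon $5.1875, bell pepper $5.2500.
Take 2 servings of pasta: +4.6 mg iron for $1.20 (total $1.20, still need 10.8 mg).
Take 3 servings of spinach: +10.8 mg iron for $3.90 (total $5.10, still need 0.0 mg).
Greedy by cheapest-per-mg is optimal for a single linear constraint, so the minimum cost is $5.10.

$5.10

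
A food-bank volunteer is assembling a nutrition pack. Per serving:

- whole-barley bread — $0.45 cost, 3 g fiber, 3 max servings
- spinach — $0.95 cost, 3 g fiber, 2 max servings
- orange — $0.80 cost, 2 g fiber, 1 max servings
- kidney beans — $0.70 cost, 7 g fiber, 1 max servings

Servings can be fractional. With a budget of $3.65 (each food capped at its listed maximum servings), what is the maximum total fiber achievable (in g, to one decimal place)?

Fiber per dollar: kidney beans 10, whole-barley bread 6.667, spinach 3.158, orange 2.5.
Take 1 serving of kidney beans: spends $0.70, +7.0 g fiber (running total 7.0 g).
Take 3 servings of whole-barley bread: spends $1.35, +9.0 g fiber (running total 16.0 g).
Take 1.684 servings of spinach: spends $1.60, +5.1 g fiber (running total 21.1 g).
Greedy by best ratio exhausts the cost allowance optimally: 21.1 g.

21.1 g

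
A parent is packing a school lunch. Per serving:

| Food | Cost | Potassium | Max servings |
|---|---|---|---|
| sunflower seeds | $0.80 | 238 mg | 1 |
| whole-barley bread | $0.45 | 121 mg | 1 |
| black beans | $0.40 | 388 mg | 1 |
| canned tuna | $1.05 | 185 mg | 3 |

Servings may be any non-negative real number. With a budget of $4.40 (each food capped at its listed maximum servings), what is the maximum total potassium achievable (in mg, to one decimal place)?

Potassium per dollar: black beans 970, sunflower seeds 297.5, whole-barley bread 268.9, canned tuna 176.2.
Take 1 serving of black beans: spends $0.40, +388.0 mg potassium (running total 388.0 mg).
Take 1 serving of sunflower seeds: spends $0.80, +238.0 mg potassium (running total 626.0 mg).
Take 1 serving of whole-barley bread: spends $0.45, +121.0 mg potassium (running total 747.0 mg).
Take 2.619 servings of canned tuna: spends $2.75, +484.5 mg potassium (running total 1231.5 mg).
Greedy by best ratio exhausts the cost allowance optimally: 1231.5 mg.

1231.5 mg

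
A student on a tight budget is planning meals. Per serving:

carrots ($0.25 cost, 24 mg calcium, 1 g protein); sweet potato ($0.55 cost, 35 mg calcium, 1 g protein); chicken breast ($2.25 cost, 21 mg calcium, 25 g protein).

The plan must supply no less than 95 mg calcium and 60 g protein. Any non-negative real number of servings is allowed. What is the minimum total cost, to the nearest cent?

$5.71

For a min-cost LP with two ≥-constraints, a basic feasible solution has at most two positive variables.
carrots only: max(95/24, 60/1) = 60 servings → $15.00.
sweet potato only: max(95/35, 60/1) = 60 servings → $33.00.
chicken breast only: max(95/21, 60/25) = 4.524 servings → $10.18.
carrots + sweet potato: the both-tight solution has a negative serving — not a feasible corner.
carrots + chicken breast with both tight: 1.926 servings and 2.323 servings → $5.71.
sweet potato + chicken breast with both tight: 1.306 servings and 2.348 servings → $6.00.
The minimum over all feasible corners is $5.71.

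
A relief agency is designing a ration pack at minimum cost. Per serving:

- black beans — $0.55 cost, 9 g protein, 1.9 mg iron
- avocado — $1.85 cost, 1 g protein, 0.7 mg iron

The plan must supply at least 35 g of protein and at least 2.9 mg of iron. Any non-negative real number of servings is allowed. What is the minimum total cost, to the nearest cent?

$2.14

At the optimum either one food covers both requirements or two foods hit both targets exactly; no other combination can be cheaper.
black beans only: max(35/9, 2.9/1.9) = 3.889 servings → $2.14.
avocado only: max(35/1, 2.9/0.7) = 35 servings → $64.75.
black beans + avocado with both targets exact would need a negative amount; discard.
The minimum over all feasible corners is $2.14.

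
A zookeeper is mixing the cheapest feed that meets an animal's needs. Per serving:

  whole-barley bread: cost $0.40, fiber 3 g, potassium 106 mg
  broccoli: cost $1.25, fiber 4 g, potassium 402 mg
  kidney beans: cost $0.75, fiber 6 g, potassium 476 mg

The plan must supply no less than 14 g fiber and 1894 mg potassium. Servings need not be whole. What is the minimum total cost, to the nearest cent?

$2.98

An LP optimum is at a vertex; with two nutrient constraints at most two foods are used. Check each candidate.
whole-barley bread only: max(14/3, 1894/106) = 17.87 servings → $7.15.
broccoli only: max(14/4, 1894/402) = 4.711 servings → $5.89.
kidney beans only: max(14/6, 1894/476) = 3.979 servings → $2.98.
whole-barley bread + broccoli: intersection lies outside the first quadrant.
whole-barley bread + kidney beans: intersection lies outside the first quadrant.
broccoli + kidney beans: the both-tight solution has a negative serving — not a feasible corner.
The minimum over all feasible corners is $2.98.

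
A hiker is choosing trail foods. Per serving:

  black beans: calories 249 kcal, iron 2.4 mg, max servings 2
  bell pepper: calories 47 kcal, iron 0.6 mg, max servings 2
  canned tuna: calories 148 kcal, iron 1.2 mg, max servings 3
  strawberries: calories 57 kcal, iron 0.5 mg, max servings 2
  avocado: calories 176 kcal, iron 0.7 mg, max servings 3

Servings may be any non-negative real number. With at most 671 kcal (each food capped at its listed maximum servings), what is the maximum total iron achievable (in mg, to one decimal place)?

6.7 mg

Iron per kcal: bell pepper 0.01277, black beans 0.009639, strawberries 0.008772, canned tuna 0.008108, avocado 0.003977.
Take 2 servings of bell pepper: uses 94 kcal, +1.2 mg iron (running total 1.2 mg).
Take 2 servings of black beans: uses 498 kcal, +4.8 mg iron (running total 6.0 mg).
Take 1.386 servings of strawberries: uses 79 kcal, +0.7 mg iron (running total 6.7 mg).
Greedy by best ratio exhausts the calories allowance optimally: 6.7 mg.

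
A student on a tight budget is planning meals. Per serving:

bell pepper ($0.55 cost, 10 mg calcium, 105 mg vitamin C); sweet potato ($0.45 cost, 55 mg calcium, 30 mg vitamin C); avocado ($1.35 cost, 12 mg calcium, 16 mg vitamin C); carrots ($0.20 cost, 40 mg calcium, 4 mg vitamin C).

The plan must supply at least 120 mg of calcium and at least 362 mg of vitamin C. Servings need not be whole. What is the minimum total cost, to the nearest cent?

A basic optimal solution has at most two foods positive. Try each food alone and each pair with both targets met exactly.
bell pepper only: max(120/10, 362/105) = 12 servings → $6.60.
sweet potato only: max(120/55, 362/30) = 12.07 servings → $5.43.
avocado only: max(120/12, 362/16) = 22.62 servings → $30.54.
carrots only: max(120/40, 362/4) = 90.5 servings → $18.10.
bell pepper + sweet potato with both tight: 2.979 servings and 1.64 servings → $2.38.
bell pepper + avocado with both tight: 2.204 servings and 8.164 servings → $12.23.
bell pepper + carrots with both tight: 3.365 servings and 2.159 servings → $2.28.
sweet potato + avocado: intersection lies outside the first quadrant.
sweet potato + carrots with both targets exact would need a negative amount; discard.
avocado + carrots with both targets exact would need a negative amount; discard.
Cheapest feasible corner: $2.28.

$2.28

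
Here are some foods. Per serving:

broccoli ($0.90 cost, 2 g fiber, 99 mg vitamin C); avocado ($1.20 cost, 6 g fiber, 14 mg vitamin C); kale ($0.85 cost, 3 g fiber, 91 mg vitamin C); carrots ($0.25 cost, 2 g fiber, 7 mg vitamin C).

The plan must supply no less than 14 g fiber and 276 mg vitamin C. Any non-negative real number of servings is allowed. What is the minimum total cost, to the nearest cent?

The cheapest plan sits at a corner of the feasible region — with two constraints it uses at most two foods.
broccoli only: max(14/2, 276/99) = 7 servings → $6.30.
avocado only: max(14/6, 276/14) = 19.71 servings → $23.66.
kale only: max(14/3, 276/91) = 4.667 servings → $3.97.
carrots only: max(14/2, 276/7) = 39.43 servings → $9.86.
broccoli + avocado with both tight: 2.58 servings and 1.473 servings → $4.09.
broccoli + kale: the both-tight solution has a negative serving — not a feasible corner.
broccoli + carrots with both tight: 2.467 servings and 4.533 servings → $3.35.
avocado + kale with both tight: 0.8849 servings and 2.897 servings → $3.52.
avocado + carrots with both targets exact would need a negative amount; discard.
kale + carrots with both tight: 2.82 servings and 2.77 servings → $3.09.
The minimum over all feasible corners is $3.09.

$3.09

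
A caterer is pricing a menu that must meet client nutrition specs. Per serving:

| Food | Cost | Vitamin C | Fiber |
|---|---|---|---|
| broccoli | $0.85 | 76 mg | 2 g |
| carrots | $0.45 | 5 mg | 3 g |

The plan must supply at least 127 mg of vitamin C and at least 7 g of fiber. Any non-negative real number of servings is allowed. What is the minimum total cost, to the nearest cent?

An LP optimum is at a vertex; with two nutrient constraints at most two foods are used. Check each candidate.
broccoli only: max(127/76, 7/2) = 3.5 servings → $2.98.
carrots only: max(127/5, 7/3) = 25.4 servings → $11.43.
broccoli + carrots with both tight: 1.587 servings and 1.275 servings → $1.92.
The minimum over all feasible corners is $1.92.

$1.92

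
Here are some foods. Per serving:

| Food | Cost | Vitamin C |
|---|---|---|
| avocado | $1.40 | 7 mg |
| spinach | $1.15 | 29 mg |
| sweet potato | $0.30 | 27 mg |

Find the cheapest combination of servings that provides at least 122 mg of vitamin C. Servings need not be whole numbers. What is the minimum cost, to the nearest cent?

Cost per mg of vitamin C: sweet potato $0.0111, spinach $0.0397, avocado $0.2000.
With no serving limits, use only sweet potato: 122 mg / 27 mg = 4.519 servings × $0.30 = $1.36.

$1.36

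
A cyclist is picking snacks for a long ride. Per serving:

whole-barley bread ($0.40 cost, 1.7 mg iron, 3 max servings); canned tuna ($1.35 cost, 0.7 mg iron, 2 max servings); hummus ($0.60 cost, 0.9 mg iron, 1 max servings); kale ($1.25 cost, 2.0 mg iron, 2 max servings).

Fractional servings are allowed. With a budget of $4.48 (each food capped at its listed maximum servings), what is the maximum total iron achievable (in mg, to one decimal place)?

10.1 mg

Iron per dollar: whole-barley bread 4.25, kale 1.6, hummus 1.5, canned tuna 0.5185.
Take 3 servings of whole-barley bread: spends $1.20, +5.1 mg iron (running total 5.1 mg).
Take 2 servings of kale: spends $2.50, +4.0 mg iron (running total 9.1 mg).
Take 1 serving of hummus: spends $0.60, +0.9 mg iron (running total 10.0 mg).
Take 0.1333 servings of canned tuna: spends $0.18, +0.1 mg iron (running total 10.1 mg).
Filling greedily by iron-per-dollar is optimal for one linear limit, giving 10.1 mg.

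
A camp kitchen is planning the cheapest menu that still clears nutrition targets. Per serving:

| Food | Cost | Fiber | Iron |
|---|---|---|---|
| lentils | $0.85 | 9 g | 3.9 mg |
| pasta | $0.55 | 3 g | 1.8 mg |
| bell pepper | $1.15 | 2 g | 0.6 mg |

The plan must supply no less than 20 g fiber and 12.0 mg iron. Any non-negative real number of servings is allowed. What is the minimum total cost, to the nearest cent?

$2.62

Check every corner: each single food scaled to meet both minima, and each pair solved so both constraints bind.
lentils only: max(20/9, 12.0/3.9) = 3.077 servings → $2.62.
pasta only: max(20/3, 12.0/1.8) = 6.667 servings → $3.67.
bell pepper only: max(20/2, 12.0/0.6) = 20 servings → $23.00.
lentils + pasta with both tight: 0 servings and 6.667 servings → $3.67.
lentils + bell pepper with both targets exact would need a negative amount; discard.
pasta + bell pepper with both tight: 6.667 servings and 0 servings → $3.67.
The minimum over all feasible corners is $2.62.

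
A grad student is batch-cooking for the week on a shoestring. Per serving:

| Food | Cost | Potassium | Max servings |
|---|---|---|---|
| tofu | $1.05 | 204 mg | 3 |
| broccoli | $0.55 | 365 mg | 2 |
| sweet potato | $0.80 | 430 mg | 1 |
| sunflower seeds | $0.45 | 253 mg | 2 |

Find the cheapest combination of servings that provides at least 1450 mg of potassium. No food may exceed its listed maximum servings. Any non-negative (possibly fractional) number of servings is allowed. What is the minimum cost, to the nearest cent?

Cost per mg of potassium: broccoli $0.0015, sunflower seeds $0.0018, sweet potato $0.0019, tofu $0.0051.
Take 2 servings of broccoli: +730.0 mg potassium for $1.10 (total $1.10, still need 720.0 mg).
Take 2 servings of sunflower seeds: +506.0 mg potassium for $0.90 (total $2.00, still need 214.0 mg).
Take 0.4977 servings of sweet potato: +214.0 mg potassium for $0.40 (total $2.40, still need 0.0 mg).
Greedy by cheapest-per-mg is optimal for a single linear constraint, so the minimum cost is $2.40.

$2.40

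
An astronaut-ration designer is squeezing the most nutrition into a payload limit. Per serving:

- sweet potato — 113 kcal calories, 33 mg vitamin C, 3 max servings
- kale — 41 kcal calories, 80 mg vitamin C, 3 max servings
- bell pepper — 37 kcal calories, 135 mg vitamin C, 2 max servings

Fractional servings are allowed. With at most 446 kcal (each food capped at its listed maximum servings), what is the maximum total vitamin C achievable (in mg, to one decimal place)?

Vitamin C per kcal: bell pepper 3.649, kale 1.951, sweet potato 0.292.
Take 2 servings of bell pepper: uses 74 kcal, +270.0 mg vitamin C (running total 270.0 mg).
Take 3 servings of kale: uses 123 kcal, +240.0 mg vitamin C (running total 510.0 mg).
Take 2.204 servings of sweet potato: uses 249 kcal, +72.7 mg vitamin C (running total 582.7 mg).
Greedy by best ratio exhausts the calories allowance optimally: 582.7 mg.

582.7 mg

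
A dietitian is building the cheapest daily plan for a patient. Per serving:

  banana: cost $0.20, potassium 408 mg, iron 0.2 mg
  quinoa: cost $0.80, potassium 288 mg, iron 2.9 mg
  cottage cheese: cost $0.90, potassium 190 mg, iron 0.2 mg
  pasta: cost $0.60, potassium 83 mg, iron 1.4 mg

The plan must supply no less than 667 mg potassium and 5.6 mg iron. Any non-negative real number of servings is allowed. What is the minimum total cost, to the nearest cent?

$1.59

An LP optimum is at a vertex; with two nutrient constraints at most two foods are used. Check each candidate.
banana only: max(667/408, 5.6/0.2) = 28 servings → $5.60.
quinoa only: max(667/288, 5.6/2.9) = 2.316 servings → $1.85.
cottage cheese only: max(667/190, 5.6/0.2) = 28 servings → $25.20.
pasta only: max(667/83, 5.6/1.4) = 8.036 servings → $4.82.
banana + quinoa with both tight: 0.2856 servings and 1.911 servings → $1.59.
banana + cottage cheese: intersection lies outside the first quadrant.
banana + pasta with both tight: 0.8457 servings and 3.879 servings → $2.50.
quinoa + cottage cheese with both tight: 1.886 servings and 0.6516 servings → $2.10.
quinoa + pasta with both targets exact would need a negative amount; discard.
cottage cheese + pasta with both tight: 1.881 servings and 3.731 servings → $3.93.
Cheapest feasible corner: $1.59.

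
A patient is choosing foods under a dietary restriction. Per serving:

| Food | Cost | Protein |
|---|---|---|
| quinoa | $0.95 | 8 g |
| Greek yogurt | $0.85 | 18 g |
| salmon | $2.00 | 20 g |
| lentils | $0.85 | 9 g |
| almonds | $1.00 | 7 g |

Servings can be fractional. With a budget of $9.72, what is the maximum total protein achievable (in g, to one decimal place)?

Protein per dollar: Greek yogurt 21.18, lentils 10.59, salmon 10, quinoa 8.421, almonds 7.
With no serving limits, spend the whole cost allowance on Greek yogurt: $9.72 / $0.85 × 18 g = 205.8 g.

205.8 g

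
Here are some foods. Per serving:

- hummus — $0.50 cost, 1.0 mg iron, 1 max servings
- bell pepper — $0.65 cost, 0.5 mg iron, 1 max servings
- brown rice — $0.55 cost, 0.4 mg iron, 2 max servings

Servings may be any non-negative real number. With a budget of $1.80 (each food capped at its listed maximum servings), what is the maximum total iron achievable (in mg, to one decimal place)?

2.0 mg

Iron per dollar: hummus 2, bell pepper 0.7692, brown rice 0.7273.
Take 1 serving of hummus: spends $0.50, +1.0 mg iron (running total 1.0 mg).
Take 1 serving of bell pepper: spends $0.65, +0.5 mg iron (running total 1.5 mg).
Take 1.182 servings of brown rice: spends $0.65, +0.5 mg iron (running total 2.0 mg).
Greedy by best ratio exhausts the cost allowance optimally: 2.0 mg.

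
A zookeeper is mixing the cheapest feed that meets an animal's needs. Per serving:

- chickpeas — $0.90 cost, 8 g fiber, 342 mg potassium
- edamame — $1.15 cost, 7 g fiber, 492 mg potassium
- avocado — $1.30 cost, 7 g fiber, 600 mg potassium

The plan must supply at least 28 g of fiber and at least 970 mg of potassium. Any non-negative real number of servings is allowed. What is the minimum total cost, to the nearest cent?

$3.15

At the optimum either one food covers both requirements or two foods hit both targets exactly; no other combination can be cheaper.
chickpeas only: max(28/8, 970/342) = 3.5 servings → $3.15.
edamame only: max(28/7, 970/492) = 4 servings → $4.60.
avocado only: max(28/7, 970/600) = 4 servings → $5.20.
chickpeas + edamame: the both-tight solution has a negative serving — not a feasible corner.
chickpeas + avocado: the both-tight solution has a negative serving — not a feasible corner.
edamame + avocado: the both-tight solution has a negative serving — not a feasible corner.
Cheapest feasible corner: $3.15.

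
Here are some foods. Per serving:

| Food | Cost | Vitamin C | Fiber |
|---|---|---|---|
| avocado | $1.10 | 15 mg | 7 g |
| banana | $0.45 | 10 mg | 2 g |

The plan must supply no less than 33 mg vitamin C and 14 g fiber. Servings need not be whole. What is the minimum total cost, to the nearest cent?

$2.27

At the optimum either one food covers both requirements or two foods hit both targets exactly; no other combination can be cheaper.
avocado only: max(33/15, 14/7) = 2.2 servings → $2.42.
banana only: max(33/10, 14/2) = 7 servings → $3.15.
avocado + banana with both tight: 1.85 servings and 0.525 servings → $2.27.
So the least-cost plan costs $2.27.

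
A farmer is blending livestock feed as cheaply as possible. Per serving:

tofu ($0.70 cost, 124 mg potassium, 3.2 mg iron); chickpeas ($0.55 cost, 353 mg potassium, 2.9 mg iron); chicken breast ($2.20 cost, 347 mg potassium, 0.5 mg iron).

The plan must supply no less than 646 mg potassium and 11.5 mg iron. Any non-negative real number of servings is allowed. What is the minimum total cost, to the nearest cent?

Minimising a linear cost over {potassium ≥ 646, iron ≥ 11.5, servings ≥ 0} — the optimum is at a vertex, using one or two foods.
tofu only: max(646/124, 11.5/3.2) = 5.21 servings → $3.65.
chickpeas only: max(646/353, 11.5/2.9) = 3.966 servings → $2.18.
chicken breast only: max(646/347, 11.5/0.5) = 23 servings → $50.60.
tofu + chickpeas with both tight: 2.839 servings and 0.8327 servings → $2.45.
tofu + chicken breast with both tight: 3.498 servings and 0.6116 servings → $3.79.
chickpeas + chicken breast: the both-tight solution has a negative serving — not a feasible corner.
So the least-cost plan costs $2.18.

$2.18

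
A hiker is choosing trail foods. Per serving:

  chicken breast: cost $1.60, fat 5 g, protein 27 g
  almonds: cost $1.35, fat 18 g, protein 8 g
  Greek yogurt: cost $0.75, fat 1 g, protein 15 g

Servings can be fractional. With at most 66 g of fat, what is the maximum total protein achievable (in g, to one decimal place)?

Protein per g fat: Greek yogurt 15, chicken breast 5.4, almonds 0.4444.
With no serving limits, spend the whole fat allowance on Greek yogurt: 66 g / 1 g × 15 g = 990.0 g.

990.0 g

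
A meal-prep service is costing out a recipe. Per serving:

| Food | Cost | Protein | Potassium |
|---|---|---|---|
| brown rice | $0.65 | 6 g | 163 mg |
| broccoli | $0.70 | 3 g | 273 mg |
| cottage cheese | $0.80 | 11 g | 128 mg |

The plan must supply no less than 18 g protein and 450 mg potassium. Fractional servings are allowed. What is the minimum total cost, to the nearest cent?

Check every corner: each single food scaled to meet both minima, and each pair solved so both constraints bind.
brown rice only: max(18/6, 450/163) = 3 servings → $1.95.
broccoli only: max(18/3, 450/273) = 6 servings → $4.20.
cottage cheese only: max(18/11, 450/128) = 3.516 servings → $2.81.
brown rice + broccoli with both targets exact would need a negative amount; discard.
brown rice + cottage cheese with both tight: 2.581 servings and 0.2283 servings → $1.86.
broccoli + cottage cheese with both tight: 1.01 servings and 1.361 servings → $1.80.
So the least-cost plan costs $1.80.

$1.80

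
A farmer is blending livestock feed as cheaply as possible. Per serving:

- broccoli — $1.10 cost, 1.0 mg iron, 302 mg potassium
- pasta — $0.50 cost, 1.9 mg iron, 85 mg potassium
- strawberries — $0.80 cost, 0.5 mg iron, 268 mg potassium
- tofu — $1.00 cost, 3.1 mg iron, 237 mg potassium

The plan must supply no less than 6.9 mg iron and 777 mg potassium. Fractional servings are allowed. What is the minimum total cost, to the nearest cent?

$2.92

With two linear requirements the optimum uses one or two foods; enumerate the corners.
broccoli only: max(6.9/1.0, 777/302) = 6.9 servings → $7.59.
pasta only: max(6.9/1.9, 777/85) = 9.141 servings → $4.57.
strawberries only: max(6.9/0.5, 777/268) = 13.8 servings → $11.04.
tofu only: max(6.9/3.1, 777/237) = 3.278 servings → $3.28.
broccoli + pasta with both tight: 1.82 servings and 2.673 servings → $3.34.
broccoli + strawberries with both targets exact would need a negative amount; discard.
broccoli + tofu with both tight: 1.106 servings and 1.869 servings → $3.09.
pasta + strawberries with both tight: 3.13 servings and 1.907 servings → $3.09.
pasta + tofu with both targets exact would need a negative amount; discard.
strawberries + tofu with both tight: 1.086 servings and 2.051 servings → $2.92.
The minimum over all feasible corners is $2.92.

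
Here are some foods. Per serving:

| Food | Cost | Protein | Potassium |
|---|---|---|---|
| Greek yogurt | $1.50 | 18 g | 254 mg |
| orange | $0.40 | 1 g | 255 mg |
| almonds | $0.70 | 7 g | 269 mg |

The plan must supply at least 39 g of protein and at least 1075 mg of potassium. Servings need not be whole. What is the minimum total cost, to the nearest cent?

$3.61

Greek yogurt only: max(39/18, 1075/254) = 4.232 servings → $6.35.
orange only: max(39/1, 1075/255) = 39 servings → $15.60.
almonds only: max(39/7, 1075/269) = 5.571 servings → $3.90.
Greek yogurt + orange with both tight: 2.046 servings and 2.178 servings → $3.94.
Greek yogurt + almonds with both tight: 0.968 servings and 3.082 servings → $3.61.
orange + almonds with both targets exact would need a negative amount; discard.
The minimum over all feasible corners is $3.61.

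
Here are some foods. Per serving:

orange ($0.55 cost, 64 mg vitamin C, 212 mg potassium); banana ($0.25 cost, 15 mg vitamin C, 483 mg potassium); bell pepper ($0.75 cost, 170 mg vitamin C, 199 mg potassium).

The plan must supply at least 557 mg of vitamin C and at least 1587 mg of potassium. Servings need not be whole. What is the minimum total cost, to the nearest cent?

With two linear requirements the optimum uses one or two foods; enumerate the corners.
orange only: max(557/64, 1587/212) = 8.703 servings → $4.79.
banana only: max(557/15, 1587/483) = 37.13 servings → $9.28.
bell pepper only: max(557/170, 1587/199) = 7.975 servings → $5.98.
orange + banana: the both-tight solution has a negative serving — not a feasible corner.
orange + bell pepper with both tight: 6.821 servings and 0.7087 servings → $4.28.
banana + bell pepper with both tight: 2.009 servings and 3.099 servings → $2.83.
So the least-cost plan costs $2.83.

$2.83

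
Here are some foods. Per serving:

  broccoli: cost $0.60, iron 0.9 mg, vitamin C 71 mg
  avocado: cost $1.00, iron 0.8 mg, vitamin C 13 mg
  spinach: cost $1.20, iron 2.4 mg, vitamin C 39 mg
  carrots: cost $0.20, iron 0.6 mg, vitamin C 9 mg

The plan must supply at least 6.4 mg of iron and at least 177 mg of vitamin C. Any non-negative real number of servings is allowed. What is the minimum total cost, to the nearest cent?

$2.56

Two binding constraints pin down two serving amounts, so the optimal mix uses at most two foods. The candidates are each food alone (scaled to the tighter of iron/vitamin C) and each pair with both constraints tight.
broccoli only: max(6.4/0.9, 177/71) = 7.111 servings → $4.27.
avocado only: max(6.4/0.8, 177/13) = 13.62 servings → $13.62.
spinach only: max(6.4/2.4, 177/39) = 4.538 servings → $5.45.
carrots only: max(6.4/0.6, 177/9) = 19.67 servings → $3.93.
broccoli + avocado with both tight: 1.295 servings and 6.543 servings → $7.32.
broccoli + spinach with both tight: 1.295 servings and 2.181 servings → $3.39.
broccoli + carrots with both tight: 1.409 servings and 8.554 servings → $2.56.
avocado + spinach (both tight): parallel constraints — no distinct corner.
avocado + carrots: the both-tight solution has a negative serving — not a feasible corner.
spinach + carrots: intersection lies outside the first quadrant.
Cheapest feasible corner: $2.56.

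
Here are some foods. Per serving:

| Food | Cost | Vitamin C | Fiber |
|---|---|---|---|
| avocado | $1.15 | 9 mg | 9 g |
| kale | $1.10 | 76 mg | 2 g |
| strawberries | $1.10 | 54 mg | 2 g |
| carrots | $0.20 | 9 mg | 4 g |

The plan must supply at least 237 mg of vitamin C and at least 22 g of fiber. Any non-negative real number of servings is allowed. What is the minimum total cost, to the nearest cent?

Two binding constraints pin down two serving amounts, so the optimal mix uses at most two foods. The candidates are each food alone (scaled to the tighter of vitamin C/fiber) and each pair with both constraints tight.
avocado only: max(237/9, 22/9) = 26.33 servings → $30.28.
kale only: max(237/76, 22/2) = 11 servings → $12.10.
strawberries only: max(237/54, 22/2) = 11 servings → $12.10.
carrots only: max(237/9, 22/4) = 26.33 servings → $5.27.
avocado + kale with both tight: 1.799 servings and 2.905 servings → $5.26.
avocado + strawberries with both tight: 1.526 servings and 4.135 servings → $6.30.
avocado + carrots: the both-tight solution has a negative serving — not a feasible corner.
kale + strawberries with both targets exact would need a negative amount; discard.
kale + carrots with both tight: 2.622 servings and 4.189 servings → $3.72.
strawberries + carrots with both tight: 3.788 servings and 3.606 servings → $4.89.
So the least-cost plan costs $3.72.

$3.72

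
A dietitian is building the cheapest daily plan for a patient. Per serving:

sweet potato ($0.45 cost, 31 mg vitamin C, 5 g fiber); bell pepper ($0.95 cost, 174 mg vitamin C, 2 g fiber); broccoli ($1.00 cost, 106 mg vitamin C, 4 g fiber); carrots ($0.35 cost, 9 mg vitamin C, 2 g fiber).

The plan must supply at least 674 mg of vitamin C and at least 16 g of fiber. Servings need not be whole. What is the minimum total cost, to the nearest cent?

$4.18

Compare the cost at each extreme point of the feasible region.
sweet potato only: max(674/31, 16/5) = 21.74 servings → $9.78.
bell pepper only: max(674/174, 16/2) = 8 servings → $7.60.
broccoli only: max(674/106, 16/4) = 6.358 servings → $6.36.
carrots only: max(674/9, 16/2) = 74.89 servings → $26.21.
sweet potato + bell pepper with both tight: 1.777 servings and 3.557 servings → $4.18.
sweet potato + broccoli with both targets exact would need a negative amount; discard.
sweet potato + carrots with both targets exact would need a negative amount; discard.
bell pepper + broccoli with both tight: 2.066 servings and 2.967 servings → $4.93.
bell pepper + carrots with both tight: 3.648 servings and 4.352 servings → $4.99.
broccoli + carrots: the both-tight solution has a negative serving — not a feasible corner.
Cheapest feasible corner: $4.18.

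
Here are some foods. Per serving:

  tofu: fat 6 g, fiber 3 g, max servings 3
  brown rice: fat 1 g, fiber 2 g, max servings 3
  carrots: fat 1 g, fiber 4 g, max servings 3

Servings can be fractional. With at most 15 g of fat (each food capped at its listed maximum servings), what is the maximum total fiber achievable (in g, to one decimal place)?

Fiber per g fat: carrots 4, brown rice 2, tofu 0.5.
Take 3 servings of carrots: uses 3 g fat, +12.0 g fiber (running total 12.0 g).
Take 3 servings of brown rice: uses 3 g fat, +6.0 g fiber (running total 18.0 g).
Take 1.5 servings of tofu: uses 9 g fat, +4.5 g fiber (running total 22.5 g).
Greedy by best ratio exhausts the fat allowance optimally: 22.5 g.

22.5 g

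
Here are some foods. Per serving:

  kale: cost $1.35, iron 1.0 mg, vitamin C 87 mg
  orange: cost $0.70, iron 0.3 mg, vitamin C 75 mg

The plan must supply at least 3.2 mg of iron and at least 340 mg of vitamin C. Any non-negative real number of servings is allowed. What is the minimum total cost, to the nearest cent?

$4.69

kale only: max(3.2/1.0, 340/87) = 3.908 servings → $5.28.
orange only: max(3.2/0.3, 340/75) = 10.67 servings → $7.47.
kale + orange with both tight: 2.822 servings and 1.26 servings → $4.69.
So the least-cost plan costs $4.69.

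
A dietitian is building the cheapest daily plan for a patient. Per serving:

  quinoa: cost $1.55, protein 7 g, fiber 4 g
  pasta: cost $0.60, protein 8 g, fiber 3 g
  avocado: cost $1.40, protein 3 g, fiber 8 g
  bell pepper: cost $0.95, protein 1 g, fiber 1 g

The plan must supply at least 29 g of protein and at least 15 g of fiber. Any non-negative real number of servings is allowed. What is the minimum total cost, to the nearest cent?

$2.88

Compare the cost at each extreme point of the feasible region.
quinoa only: max(29/7, 15/4) = 4.143 servings → $6.42.
pasta only: max(29/8, 15/3) = 5 servings → $3.00.
avocado only: max(29/3, 15/8) = 9.667 servings → $13.53.
bell pepper only: max(29/1, 15/1) = 29 servings → $27.55.
quinoa + pasta with both tight: 3 servings and 1 serving → $5.25.
quinoa + avocado with both targets exact would need a negative amount; discard.
quinoa + bell pepper: intersection lies outside the first quadrant.
pasta + avocado with both tight: 3.4 servings and 0.6 servings → $2.88.
pasta + bell pepper with both tight: 2.8 servings and 6.6 servings → $7.95.
avocado + bell pepper with both targets exact would need a negative amount; discard.
The minimum over all feasible corners is $2.88.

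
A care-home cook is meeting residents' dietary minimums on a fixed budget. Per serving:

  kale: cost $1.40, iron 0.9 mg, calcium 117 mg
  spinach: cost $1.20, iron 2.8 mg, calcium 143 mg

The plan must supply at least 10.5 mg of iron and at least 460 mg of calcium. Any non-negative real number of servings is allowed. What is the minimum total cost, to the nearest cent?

$4.50

Compare the cost at each extreme point of the feasible region.
kale only: max(10.5/0.9, 460/117) = 11.67 servings → $16.33.
spinach only: max(10.5/2.8, 460/143) = 3.75 servings → $4.50.
kale + spinach: the both-tight solution has a negative serving — not a feasible corner.
Cheapest feasible corner: $4.50.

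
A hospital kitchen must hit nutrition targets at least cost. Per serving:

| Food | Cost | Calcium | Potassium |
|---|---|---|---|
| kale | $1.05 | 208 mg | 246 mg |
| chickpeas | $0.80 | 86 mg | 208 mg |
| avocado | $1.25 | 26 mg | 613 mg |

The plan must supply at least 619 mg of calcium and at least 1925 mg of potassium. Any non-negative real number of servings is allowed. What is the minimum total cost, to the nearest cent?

$5.42

kale only: max(619/208, 1925/246) = 7.825 servings → $8.22.
chickpeas only: max(619/86, 1925/208) = 9.255 servings → $7.40.
avocado only: max(619/26, 1925/613) = 23.81 servings → $29.76.
kale + chickpeas with both targets exact would need a negative amount; discard.
kale + avocado with both tight: 2.72 servings and 2.049 servings → $5.42.
chickpeas + avocado with both tight: 6.963 servings and 0.7778 servings → $6.54.
The minimum over all feasible corners is $5.42.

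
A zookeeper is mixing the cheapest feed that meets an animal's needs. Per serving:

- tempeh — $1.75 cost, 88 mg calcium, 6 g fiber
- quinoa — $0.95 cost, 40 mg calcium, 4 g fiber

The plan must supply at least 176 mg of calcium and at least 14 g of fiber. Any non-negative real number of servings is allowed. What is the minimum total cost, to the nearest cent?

An LP optimum is at a vertex; with two nutrient constraints at most two foods are used. Check each candidate.
tempeh only: max(176/88, 14/6) = 2.333 servings → $4.08.
quinoa only: max(176/40, 14/4) = 4.4 servings → $4.18.
tempeh + quinoa with both tight: 1.286 servings and 1.571 servings → $3.74.
Cheapest feasible corner: $3.74.

$3.74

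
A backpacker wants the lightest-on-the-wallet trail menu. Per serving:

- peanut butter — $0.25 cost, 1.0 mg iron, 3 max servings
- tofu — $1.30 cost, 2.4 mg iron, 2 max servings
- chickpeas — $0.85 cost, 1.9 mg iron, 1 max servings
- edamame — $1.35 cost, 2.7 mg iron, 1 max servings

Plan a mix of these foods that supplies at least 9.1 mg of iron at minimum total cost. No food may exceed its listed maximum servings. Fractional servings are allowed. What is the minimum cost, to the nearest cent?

$3.76

Cost per mg of iron: peanut butter $0.2500, chickpeas $0.4474, edamame $0.5000, tofu $0.5417.
Take 3 servings of peanut butter: +3.0 mg iron for $0.75 (total $0.75, still need 6.1 mg).
Take 1 serving of chickpeas: +1.9 mg iron for $0.85 (total $1.60, still need 4.2 mg).
Take 1 serving of edamame: +2.7 mg iron for $1.35 (total $2.95, still need 1.5 mg).
Take 0.625 servings of tofu: +1.5 mg iron for $0.81 (total $3.76, still need 0.0 mg).
Greedy by cheapest-per-mg is optimal for a single linear constraint, so the minimum cost is $3.76.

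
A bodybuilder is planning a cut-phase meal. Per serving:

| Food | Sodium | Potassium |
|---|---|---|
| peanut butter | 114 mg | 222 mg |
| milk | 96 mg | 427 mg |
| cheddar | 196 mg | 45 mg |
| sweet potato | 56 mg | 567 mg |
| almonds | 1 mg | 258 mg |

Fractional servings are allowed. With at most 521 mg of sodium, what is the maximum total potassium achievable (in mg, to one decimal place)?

134418.0 mg

Potassium per mg sodium: almonds 258, sweet potato 10.12, milk 4.448, peanut butter 1.947, cheddar 0.2296.
With no serving limits, spend the whole sodium allowance on almonds: 521 mg / 1 mg × 258 mg = 134418.0 mg.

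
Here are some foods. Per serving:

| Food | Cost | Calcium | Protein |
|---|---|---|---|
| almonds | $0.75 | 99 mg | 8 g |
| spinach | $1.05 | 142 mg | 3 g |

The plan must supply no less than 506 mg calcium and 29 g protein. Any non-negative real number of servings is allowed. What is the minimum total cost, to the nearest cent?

This is a tiny linear program; its minimum lies at a vertex of the feasible set. List the vertices and price them.
almonds only: max(506/99, 29/8) = 5.111 servings → $3.83.
spinach only: max(506/142, 29/3) = 9.667 servings → $10.15.
almonds + spinach with both tight: 3.099 servings and 1.403 servings → $3.80.
Cheapest feasible corner: $3.80.

$3.80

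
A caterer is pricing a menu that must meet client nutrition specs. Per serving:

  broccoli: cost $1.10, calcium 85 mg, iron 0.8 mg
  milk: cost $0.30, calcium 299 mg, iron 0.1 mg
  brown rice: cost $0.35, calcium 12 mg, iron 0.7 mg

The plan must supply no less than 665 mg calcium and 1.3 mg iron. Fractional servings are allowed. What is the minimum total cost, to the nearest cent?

Two binding constraints pin down two serving amounts, so the optimal mix uses at most two foods. The candidates are each food alone (scaled to the tighter of calcium/iron) and each pair with both constraints tight.
broccoli only: max(665/85, 1.3/0.8) = 7.824 servings → $8.61.
milk only: max(665/299, 1.3/0.1) = 13 servings → $3.90.
brown rice only: max(665/12, 1.3/0.7) = 55.42 servings → $19.40.
broccoli + milk with both tight: 1.397 servings and 1.827 servings → $2.08.
broccoli + brown rice with both targets exact would need a negative amount; discard.
milk + brown rice with both tight: 2.162 servings and 1.548 servings → $1.19.
The minimum over all feasible corners is $1.19.

$1.19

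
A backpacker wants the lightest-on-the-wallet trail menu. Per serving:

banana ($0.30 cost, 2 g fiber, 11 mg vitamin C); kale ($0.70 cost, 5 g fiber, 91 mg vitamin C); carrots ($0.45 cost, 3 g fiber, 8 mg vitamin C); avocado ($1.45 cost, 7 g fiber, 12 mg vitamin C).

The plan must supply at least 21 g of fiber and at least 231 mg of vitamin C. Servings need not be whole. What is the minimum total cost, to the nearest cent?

A basic optimal solution has at most two foods positive. Try each food alone and each pair with both targets met exactly.
banana only: max(21/2, 231/11) = 21 servings → $6.30.
kale only: max(21/5, 231/91) = 4.2 servings → $2.94.
carrots only: max(21/3, 231/8) = 28.88 servings → $12.99.
avocado only: max(21/7, 231/12) = 19.25 servings → $27.91.
banana + kale with both tight: 5.953 servings and 1.819 servings → $3.06.
banana + carrots with both targets exact would need a negative amount; discard.
banana + avocado with both targets exact would need a negative amount; discard.
kale + carrots with both tight: 2.253 servings and 3.245 servings → $3.04.
kale + avocado with both tight: 2.366 servings and 1.31 servings → $3.56.
carrots + avocado: intersection lies outside the first quadrant.
Cheapest feasible corner: $2.94.

$2.94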